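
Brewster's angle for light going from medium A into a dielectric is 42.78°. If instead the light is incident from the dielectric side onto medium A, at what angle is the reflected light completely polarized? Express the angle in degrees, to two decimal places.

θ_B' ≈ 47.22°

tan θ_B' = n₁/n₂ = 1/tan θ_B, so θ_B' = 90° − θ_B.
θ_B' = 90° − 42.78° = 47.22°.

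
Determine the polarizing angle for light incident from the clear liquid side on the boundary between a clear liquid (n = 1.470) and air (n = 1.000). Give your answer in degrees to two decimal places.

At Brewster's angle the reflected and refracted rays are perpendicular, which with Snell's law gives tan θ_B = n₂/n₁.
Brewster's condition: tan θ_B = n₂/n₁ = 1.000/1.470 = 0.6803.
So θ_B = arctan 0.6803 = 34.23°.

θ_B ≈ 34.23°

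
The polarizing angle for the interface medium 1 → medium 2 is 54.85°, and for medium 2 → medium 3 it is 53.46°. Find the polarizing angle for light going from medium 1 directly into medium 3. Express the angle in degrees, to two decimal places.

tan θ_B(1→2) = n₂/n₁ = tan 54.85° = 1.4202.
tan θ_B(2→3) = n₃/n₂ = tan 53.46° = 1.3495.
Multiplying, n₃/n₁ = 1.4202 × 1.3495 = 1.9165, and θ_B(1→3) = arctan 1.9165 = 62.45°.

θ_B ≈ 62.45°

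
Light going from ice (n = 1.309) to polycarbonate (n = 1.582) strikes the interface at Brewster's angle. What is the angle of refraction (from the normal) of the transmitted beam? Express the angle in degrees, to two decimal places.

θ_t ≈ 39.61°

θ_B = arctan(n₂/n₁) = arctan(1.582/1.309) = 50.39°.
At Brewster's angle the reflected and refracted rays are perpendicular, so θ_t = 90° − θ_B = 90° − 50.39° = 39.61°.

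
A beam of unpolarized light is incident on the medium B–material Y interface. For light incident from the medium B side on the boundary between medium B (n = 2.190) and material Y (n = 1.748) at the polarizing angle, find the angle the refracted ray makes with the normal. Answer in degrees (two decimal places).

θ_t ≈ 51.40°

tan θ_B = n₂/n₁ = 1.748/2.190 = 0.7982, so θ_B = 38.60°.
At Brewster's angle the reflected and refracted rays are perpendicular, so θ_t = 90° − θ_B = 90° − 38.60° = 51.40°.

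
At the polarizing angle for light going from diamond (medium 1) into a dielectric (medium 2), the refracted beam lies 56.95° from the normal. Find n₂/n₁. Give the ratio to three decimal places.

n₂/n₁ ≈ 0.651

θ_B + θ_t = 90°, so θ_B = 90° − 56.95° = 33.05°.
Then n₂/n₁ = tan θ_B = tan 33.05° = 0.651.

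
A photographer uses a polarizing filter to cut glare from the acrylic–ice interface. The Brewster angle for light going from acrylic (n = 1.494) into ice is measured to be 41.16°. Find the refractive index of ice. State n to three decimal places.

n ≈ 1.306

Brewster's law: tan θ_B = n₂/n₁ (light incident in acrylic, refracted into ice).
n₂ = n₁ tan θ_B = 1.494 × tan 41.16° = 1.306.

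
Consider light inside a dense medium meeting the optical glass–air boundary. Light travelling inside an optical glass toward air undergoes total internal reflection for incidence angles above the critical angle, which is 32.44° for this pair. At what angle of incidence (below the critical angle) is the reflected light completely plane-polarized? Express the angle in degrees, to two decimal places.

At the critical angle sin θ_c = n₂/n₁, giving n₂/n₁ = sin 32.44° = 0.5364.
Then tan θ_B = n₂/n₁ = 0.5364, so θ_B = arctan 0.5364 = 28.21°.

θ_B ≈ 28.21°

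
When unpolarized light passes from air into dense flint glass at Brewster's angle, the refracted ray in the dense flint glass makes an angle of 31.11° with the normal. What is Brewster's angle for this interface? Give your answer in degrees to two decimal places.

Since the reflected and refracted rays are at right angles at the polarizing angle, θ_B + θ_t = 90°.
So θ_B = 90° − θ_t = 90° − 31.11° = 58.89°.

θ_B ≈ 58.89°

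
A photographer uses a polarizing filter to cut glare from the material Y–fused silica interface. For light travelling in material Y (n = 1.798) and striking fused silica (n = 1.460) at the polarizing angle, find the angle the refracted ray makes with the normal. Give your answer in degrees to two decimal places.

θ_B = arctan(n₂/n₁) = arctan(1.460/1.798) = 39.08°.
The refracted ray is perpendicular to the reflected ray, so θ_t = 90° − θ_B = 50.92°.

θ_t ≈ 50.92°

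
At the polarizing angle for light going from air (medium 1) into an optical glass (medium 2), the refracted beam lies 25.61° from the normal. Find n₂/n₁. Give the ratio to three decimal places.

θ_B + θ_t = 90°, so θ_B = 90° − 25.61° = 64.39°.
Then n₂/n₁ = tan θ_B = tan 64.39° = 2.086.

n₂/n₁ ≈ 2.086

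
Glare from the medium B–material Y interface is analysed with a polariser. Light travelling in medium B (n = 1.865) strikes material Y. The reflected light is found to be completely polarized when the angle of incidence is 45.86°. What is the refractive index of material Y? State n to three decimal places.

Brewster's law: tan θ_B = n₂/n₁ (light incident in medium B, refracted into material Y).
n₂ = n₁ tan θ_B = 1.865 × tan 45.86° = 1.922.

n ≈ 1.922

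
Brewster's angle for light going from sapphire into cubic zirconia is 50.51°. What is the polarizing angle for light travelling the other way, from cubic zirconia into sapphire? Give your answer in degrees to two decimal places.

θ_B' ≈ 39.49°

The two Brewster angles are complementary: θ_B' = 90° − θ_B = 90° − 50.51° = 39.49°.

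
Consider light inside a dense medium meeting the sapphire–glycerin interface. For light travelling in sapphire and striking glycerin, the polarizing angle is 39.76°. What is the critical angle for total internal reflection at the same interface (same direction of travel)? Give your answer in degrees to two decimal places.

θ_c ≈ 56.30°

tan θ_B = n₂/n₁ = tan 39.76° = 0.8320.
Total internal reflection: sin θ_c = n₂/n₁ = 0.8320.
θ_c = arcsin(0.8320) = 56.30°.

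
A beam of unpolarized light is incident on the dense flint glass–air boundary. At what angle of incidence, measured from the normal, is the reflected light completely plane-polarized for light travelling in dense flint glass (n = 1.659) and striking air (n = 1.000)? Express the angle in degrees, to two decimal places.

θ_B ≈ 31.08°

Brewster's condition: tan θ_B = n₂/n₁ = 1.000/1.659 = 0.6028.
θ_B = arctan(0.6028) = 31.08°.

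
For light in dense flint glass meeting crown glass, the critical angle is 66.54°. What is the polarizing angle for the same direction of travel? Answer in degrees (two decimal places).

sin θ_c = n₂/n₁, so n₂/n₁ = sin 66.54° = 0.9173.
Brewster: tan θ_B = n₂/n₁ = 0.9173.
θ_B = arctan(0.9173) = 42.53°.

θ_B ≈ 42.53°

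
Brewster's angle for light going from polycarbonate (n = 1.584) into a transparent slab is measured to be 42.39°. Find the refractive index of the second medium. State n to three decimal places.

At Brewster's angle, tan θ_B = n₂/n₁ with n₁ on the incident side (polycarbonate) and n₂ on the transmitted side (a transparent slab).
n₂ = n₁ tan θ_B = 1.584 × tan 42.39° = 1.446.

n ≈ 1.446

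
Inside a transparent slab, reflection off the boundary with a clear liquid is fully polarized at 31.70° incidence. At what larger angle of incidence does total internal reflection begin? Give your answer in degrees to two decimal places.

θ_c ≈ 38.14°

From Brewster, n₂/n₁ = tan θ_B = tan 31.70° = 0.6176.
Then sin θ_c = n₂/n₁ = 0.6176, so θ_c = arcsin 0.6176 = 38.14°.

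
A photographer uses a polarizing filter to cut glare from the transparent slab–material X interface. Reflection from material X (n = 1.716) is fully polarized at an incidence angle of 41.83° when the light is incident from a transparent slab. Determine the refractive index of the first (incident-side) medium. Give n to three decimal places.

n ≈ 1.917

Full polarization of the reflected beam means tan θ_B = n₂/n₁, where n₁ is the incident medium (a transparent slab).
n₁ = n₂ / tan θ_B = 1.716 / tan 41.83° = 1.917.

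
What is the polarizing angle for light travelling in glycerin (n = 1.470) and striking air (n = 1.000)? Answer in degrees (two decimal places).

tan θ_B = n₂/n₁ = 1.000/1.470 = 0.6803.
So θ_B = arctan 0.6803 = 34.23°.

θ_B ≈ 34.23°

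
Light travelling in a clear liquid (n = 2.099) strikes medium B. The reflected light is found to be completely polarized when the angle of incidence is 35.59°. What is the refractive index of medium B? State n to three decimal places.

n ≈ 1.502

Full polarization of the reflected beam means tan θ_B = n₂/n₁, where n₁ is the incident medium (a clear liquid).
n₂ = n₁ tan θ_B = 2.099 × tan 35.59° = 1.502.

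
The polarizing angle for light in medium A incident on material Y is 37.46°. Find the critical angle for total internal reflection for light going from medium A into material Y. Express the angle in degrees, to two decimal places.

From Brewster, n₂/n₁ = tan θ_B = tan 37.46° = 0.7662.
Then sin θ_c = n₂/n₁ = 0.7662, so θ_c = arcsin 0.7662 = 50.02°.

θ_c ≈ 50.02°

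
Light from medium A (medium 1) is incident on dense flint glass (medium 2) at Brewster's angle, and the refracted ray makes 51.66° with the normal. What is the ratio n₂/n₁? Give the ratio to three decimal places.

n₂/n₁ ≈ 0.791

At Brewster incidence θ_B = 90° − θ_t = 90° − 51.66° = 38.34°.
Then n₂/n₁ = tan θ_B = tan 38.34° = 0.791.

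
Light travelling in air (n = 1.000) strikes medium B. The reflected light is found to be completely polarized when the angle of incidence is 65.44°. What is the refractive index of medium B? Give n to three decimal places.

Full polarization of the reflected beam means tan θ_B = n₂/n₁, where n₁ is the incident medium (air).
n₂ = n₁ tan θ_B = 1.000 × tan 65.44° = 2.188.

n ≈ 2.188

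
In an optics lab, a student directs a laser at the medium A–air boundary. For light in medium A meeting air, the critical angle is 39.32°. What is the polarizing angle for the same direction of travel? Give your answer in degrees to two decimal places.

θ_B ≈ 32.36°

sin θ_c = n₂/n₁, so n₂/n₁ = sin 39.32° = 0.6337.
Brewster: tan θ_B = n₂/n₁ = 0.6337.
θ_B = arctan(0.6337) = 32.36°.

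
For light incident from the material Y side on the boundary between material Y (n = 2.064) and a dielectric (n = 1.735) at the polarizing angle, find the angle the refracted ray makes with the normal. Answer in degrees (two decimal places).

θ_t ≈ 49.95°

First find Brewster's angle: tan θ_B = 1.735/2.064 = 0.8406, giving θ_B = 40.05°.
At Brewster's angle the reflected and refracted rays are perpendicular, so θ_t = 90° − θ_B = 90° − 40.05° = 49.95°.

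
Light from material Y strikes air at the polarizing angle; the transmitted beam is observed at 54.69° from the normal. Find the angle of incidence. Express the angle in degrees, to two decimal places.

θ_B ≈ 35.31°

Since the reflected and refracted rays are at right angles at the polarizing angle, θ_B + θ_t = 90°.
So θ_B = 90° − θ_t = 90° − 54.69° = 35.31°.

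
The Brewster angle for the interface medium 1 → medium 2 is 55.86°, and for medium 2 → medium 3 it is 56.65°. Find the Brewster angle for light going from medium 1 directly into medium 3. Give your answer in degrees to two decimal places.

θ_B ≈ 65.95°

tan θ_B(1→2) = n₂/n₁ = tan 55.86° = 1.4748.
tan θ_B(2→3) = n₃/n₂ = tan 56.65° = 1.5195.
n₃/n₁ = 2.2409. Then tan θ_B(1→3) = n₃/n₁, so θ_B(1→3) = arctan(2.2409) = 65.95°.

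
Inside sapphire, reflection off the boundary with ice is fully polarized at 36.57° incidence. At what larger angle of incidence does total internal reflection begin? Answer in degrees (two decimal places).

From Brewster, n₂/n₁ = tan θ_B = tan 36.57° = 0.7419.
Then sin θ_c = n₂/n₁ = 0.7419, so θ_c = arcsin 0.7419 = 47.89°.

θ_c ≈ 47.89°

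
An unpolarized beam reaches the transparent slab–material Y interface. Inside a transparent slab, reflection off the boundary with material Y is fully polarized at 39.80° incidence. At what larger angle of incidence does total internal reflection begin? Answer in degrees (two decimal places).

θ_c ≈ 56.43°

tan θ_B = n₂/n₁ = tan 39.80° = 0.8332.
Total internal reflection: sin θ_c = n₂/n₁ = 0.8332.
θ_c = arcsin(0.8332) = 56.43°.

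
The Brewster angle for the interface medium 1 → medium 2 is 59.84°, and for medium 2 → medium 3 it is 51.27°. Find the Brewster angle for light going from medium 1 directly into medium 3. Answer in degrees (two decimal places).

θ_B ≈ 65.01°

tan θ_B(1→2) = n₂/n₁ = tan 59.84° = 1.7209.
tan θ_B(2→3) = n₃/n₂ = tan 51.27° = 1.2469.
Multiplying, n₃/n₁ = 1.7209 × 1.2469 = 2.1458, and θ_B(1→3) = arctan 2.1458 = 65.01°.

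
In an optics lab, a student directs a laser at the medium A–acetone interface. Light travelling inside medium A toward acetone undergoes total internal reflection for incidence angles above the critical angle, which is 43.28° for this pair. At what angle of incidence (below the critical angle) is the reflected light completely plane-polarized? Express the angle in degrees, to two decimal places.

θ_B ≈ 34.43°

sin θ_c = n₂/n₁, so n₂/n₁ = sin 43.28° = 0.6856.
Brewster: tan θ_B = n₂/n₁ = 0.6856.
θ_B = arctan(0.6856) = 34.43°.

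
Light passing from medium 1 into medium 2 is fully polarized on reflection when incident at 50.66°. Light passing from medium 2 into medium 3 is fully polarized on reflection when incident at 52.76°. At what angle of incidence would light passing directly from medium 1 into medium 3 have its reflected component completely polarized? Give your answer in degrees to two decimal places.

tan θ_B(1→2) = n₂/n₁ = tan 50.66° = 1.2200.
tan θ_B(2→3) = n₃/n₂ = tan 52.76° = 1.3155.
n₃/n₁ = 1.6050. Then tan θ_B(1→3) = n₃/n₁, so θ_B(1→3) = arctan(1.6050) = 58.07°.

θ_B ≈ 58.07°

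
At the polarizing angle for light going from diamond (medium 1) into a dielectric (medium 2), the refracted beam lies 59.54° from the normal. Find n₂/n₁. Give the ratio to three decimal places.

n₂/n₁ ≈ 0.588

At Brewster incidence θ_B = 90° − θ_t = 90° − 59.54° = 30.46°.
tan θ_B = n₂/n₁, so n₂/n₁ = tan 30.46° = 0.588.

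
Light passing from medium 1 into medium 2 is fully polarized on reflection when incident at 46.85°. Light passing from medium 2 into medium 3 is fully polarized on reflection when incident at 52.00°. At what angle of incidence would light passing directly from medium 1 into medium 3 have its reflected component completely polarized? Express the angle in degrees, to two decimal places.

θ_B ≈ 53.78°

n₂/n₁ = tan 46.85° = 1.0668 and n₃/n₂ = tan 52.00° = 1.2799.
Multiplying, n₃/n₁ = 1.0668 × 1.2799 = 1.3654, and θ_B(1→3) = arctan 1.3654 = 53.78°.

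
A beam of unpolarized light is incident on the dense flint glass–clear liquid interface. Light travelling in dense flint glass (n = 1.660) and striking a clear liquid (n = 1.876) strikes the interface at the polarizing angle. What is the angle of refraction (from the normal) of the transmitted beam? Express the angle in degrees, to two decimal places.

θ_t ≈ 41.50°

θ_B = arctan(n₂/n₁) = arctan(1.876/1.660) = 48.50°.
Since θ_B + θ_t = 90° at Brewster incidence, θ_t = 90° − 48.50° = 41.50°.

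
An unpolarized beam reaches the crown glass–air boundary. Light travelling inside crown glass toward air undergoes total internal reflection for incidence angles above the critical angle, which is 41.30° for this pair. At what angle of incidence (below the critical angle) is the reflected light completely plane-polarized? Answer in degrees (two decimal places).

θ_B ≈ 33.42°

n₂/n₁ = sin θ_c = sin 41.30° = 0.6600.
tan θ_B equals the same ratio, so θ_B = arctan(0.6600) = 33.42°.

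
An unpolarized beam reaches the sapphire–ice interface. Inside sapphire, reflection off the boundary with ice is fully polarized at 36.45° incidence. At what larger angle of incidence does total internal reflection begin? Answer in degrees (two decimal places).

tan θ_B = n₂/n₁ = tan 36.45° = 0.7386.
Total internal reflection: sin θ_c = n₂/n₁ = 0.7386.
θ_c = arcsin(0.7386) = 47.61°.

θ_c ≈ 47.61°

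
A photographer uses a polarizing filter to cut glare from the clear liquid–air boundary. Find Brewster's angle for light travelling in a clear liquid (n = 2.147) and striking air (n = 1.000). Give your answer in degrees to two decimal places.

θ_B ≈ 24.97°

Here n₂/n₁ = 1.000/2.147 = 0.4658, and Brewster's law gives tan θ_B = n₂/n₁.
θ_B = arctan(0.4658) = 24.97°.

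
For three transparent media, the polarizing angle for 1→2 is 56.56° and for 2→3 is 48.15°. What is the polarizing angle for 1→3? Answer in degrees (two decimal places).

Each Brewster angle gives a ratio: n₂/n₁ = tan 56.56° = 1.5143, n₃/n₂ = tan 48.15° = 1.1165.
n₃/n₁ = 1.6907. Then tan θ_B(1→3) = n₃/n₁, so θ_B(1→3) = arctan(1.6907) = 59.40°.

θ_B ≈ 59.40°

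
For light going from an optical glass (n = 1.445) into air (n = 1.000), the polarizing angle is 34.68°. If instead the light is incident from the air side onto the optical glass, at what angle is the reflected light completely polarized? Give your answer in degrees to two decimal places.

θ_B' ≈ 55.32°

Reversing the direction swaps n₁ and n₂, so tan θ_B' = 1/tan θ_B and θ_B' = 90° − θ_B.
Hence θ_B' = 90° − 34.68° = 55.32°.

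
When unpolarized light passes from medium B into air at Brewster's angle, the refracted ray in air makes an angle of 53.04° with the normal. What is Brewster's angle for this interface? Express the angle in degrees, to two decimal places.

θ_B ≈ 36.96°

At Brewster's angle the reflected and refracted rays are perpendicular, so θ_B + θ_t = 90°.
θ_B = 90° − 53.04° = 36.96°.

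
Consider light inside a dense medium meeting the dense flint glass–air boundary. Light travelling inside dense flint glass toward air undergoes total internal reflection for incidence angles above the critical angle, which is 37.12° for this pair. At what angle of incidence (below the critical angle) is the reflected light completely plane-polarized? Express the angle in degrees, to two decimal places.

θ_B ≈ 31.11°

n₂/n₁ = sin θ_c = sin 37.12° = 0.6035.
tan θ_B equals the same ratio, so θ_B = arctan(0.6035) = 31.11°.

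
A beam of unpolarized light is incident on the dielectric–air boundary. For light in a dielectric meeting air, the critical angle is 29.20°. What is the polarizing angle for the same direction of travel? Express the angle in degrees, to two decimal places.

At the critical angle sin θ_c = n₂/n₁, giving n₂/n₁ = sin 29.20° = 0.4879.
Then tan θ_B = n₂/n₁ = 0.4879, so θ_B = arctan 0.4879 = 26.01°.

θ_B ≈ 26.01°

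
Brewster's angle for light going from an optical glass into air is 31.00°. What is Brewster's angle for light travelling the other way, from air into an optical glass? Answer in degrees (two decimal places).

Reversing the direction swaps n₁ and n₂, so tan θ_B' = 1/tan θ_B and θ_B' = 90° − θ_B.
Hence θ_B' = 90° − 31.00° = 59.00°.

θ_B' ≈ 59.00°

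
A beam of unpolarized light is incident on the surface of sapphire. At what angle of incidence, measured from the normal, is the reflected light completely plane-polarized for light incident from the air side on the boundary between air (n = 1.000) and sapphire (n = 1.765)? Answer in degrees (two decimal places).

θ_B ≈ 60.47°

At Brewster's angle the reflected and refracted rays are perpendicular, which with Snell's law gives tan θ_B = n₂/n₁.
Here n₂/n₁ = 1.765/1.000 = 1.7650, and Brewster's law gives tan θ_B = n₂/n₁.
So θ_B = arctan 1.7650 = 60.47°.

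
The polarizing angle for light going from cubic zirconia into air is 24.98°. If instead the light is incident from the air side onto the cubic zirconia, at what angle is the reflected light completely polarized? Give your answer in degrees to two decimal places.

Reversing the direction swaps n₁ and n₂, so tan θ_B' = 1/tan θ_B and θ_B' = 90° − θ_B.
Hence θ_B' = 90° − 24.98° = 65.02°.

θ_B' ≈ 65.02°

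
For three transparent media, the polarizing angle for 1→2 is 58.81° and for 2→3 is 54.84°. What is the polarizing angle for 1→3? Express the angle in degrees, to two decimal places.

θ_B ≈ 66.91°

Each Brewster angle gives a ratio: n₂/n₁ = tan 58.81° = 1.6518, n₃/n₂ = tan 54.84° = 1.4197.
So n₃/n₁ = (n₂/n₁)(n₃/n₂) = 1.6518 × 1.4197 = 2.3451.
θ_B(1→3) = arctan(2.3451) = 66.91°.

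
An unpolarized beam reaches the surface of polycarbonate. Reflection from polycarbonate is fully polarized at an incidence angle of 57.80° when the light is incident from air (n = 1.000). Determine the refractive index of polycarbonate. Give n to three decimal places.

Brewster's law: tan θ_B = n₂/n₁ (light incident in air, refracted into polycarbonate).
n₂ = n₁ tan θ_B = 1.000 × tan 57.80° = 1.588.

n ≈ 1.588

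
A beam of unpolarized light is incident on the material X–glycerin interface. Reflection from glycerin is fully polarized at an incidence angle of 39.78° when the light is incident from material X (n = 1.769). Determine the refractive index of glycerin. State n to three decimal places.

n ≈ 1.473

Brewster's law: tan θ_B = n₂/n₁ (light incident in material X, refracted into glycerin).
n₂ = n₁ tan θ_B = 1.769 × tan 39.78° = 1.473.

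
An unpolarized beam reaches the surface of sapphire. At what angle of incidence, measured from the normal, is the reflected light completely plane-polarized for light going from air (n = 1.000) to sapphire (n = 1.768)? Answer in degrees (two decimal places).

tan θ_B = n₂/n₁ = 1.768/1.000 = 1.7680.
So θ_B = arctan 1.7680 = 60.51°.

θ_B ≈ 60.51°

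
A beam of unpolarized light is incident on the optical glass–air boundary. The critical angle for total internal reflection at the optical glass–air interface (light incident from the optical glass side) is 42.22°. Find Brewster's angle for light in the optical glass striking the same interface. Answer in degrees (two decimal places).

sin θ_c = n₂/n₁, so n₂/n₁ = sin 42.22° = 0.6720.
Brewster: tan θ_B = n₂/n₁ = 0.6720.
θ_B = arctan(0.6720) = 33.90°.

θ_B ≈ 33.90°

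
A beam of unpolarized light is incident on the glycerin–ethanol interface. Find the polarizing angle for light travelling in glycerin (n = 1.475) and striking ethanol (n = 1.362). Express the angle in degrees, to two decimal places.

Here n₂/n₁ = 1.362/1.475 = 0.9234, and Brewster's law gives tan θ_B = n₂/n₁.
So θ_B = arctan 0.9234 = 42.72°.

θ_B ≈ 42.72°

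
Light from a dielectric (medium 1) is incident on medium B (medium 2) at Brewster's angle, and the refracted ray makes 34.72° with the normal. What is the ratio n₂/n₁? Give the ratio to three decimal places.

n₂/n₁ ≈ 1.443

θ_B + θ_t = 90°, so θ_B = 90° − 34.72° = 55.28°.
tan θ_B = n₂/n₁, so n₂/n₁ = tan 55.28° = 1.443.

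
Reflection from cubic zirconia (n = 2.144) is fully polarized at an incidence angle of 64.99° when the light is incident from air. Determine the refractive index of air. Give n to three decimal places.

Brewster's law: tan θ_B = n₂/n₁ (light incident in air, refracted into cubic zirconia).
n₁ = n₂ / tan θ_B = 2.144 / tan 64.99° = 1.000.

n ≈ 1.000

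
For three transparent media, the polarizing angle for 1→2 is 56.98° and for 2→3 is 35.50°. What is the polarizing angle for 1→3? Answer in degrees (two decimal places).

θ_B ≈ 47.66°

n₂/n₁ = tan 56.98° = 1.5387 and n₃/n₂ = tan 35.50° = 0.7133.
Multiplying, n₃/n₁ = 1.5387 × 0.7133 = 1.0975, and θ_B(1→3) = arctan 1.0975 = 47.66°.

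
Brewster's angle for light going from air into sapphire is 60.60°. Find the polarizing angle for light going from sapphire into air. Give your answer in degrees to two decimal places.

tan θ_B' = n₁/n₂ = 1/tan θ_B, so θ_B' = 90° − θ_B.
θ_B' = 90° − 60.60° = 29.40°.

θ_B' ≈ 29.40°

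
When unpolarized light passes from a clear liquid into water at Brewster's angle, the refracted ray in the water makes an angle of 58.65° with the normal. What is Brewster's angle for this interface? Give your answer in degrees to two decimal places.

Since the reflected and refracted rays are at right angles at the polarizing angle, θ_B + θ_t = 90°.
θ_B = 90° − 58.65° = 31.35°.

θ_B ≈ 31.35°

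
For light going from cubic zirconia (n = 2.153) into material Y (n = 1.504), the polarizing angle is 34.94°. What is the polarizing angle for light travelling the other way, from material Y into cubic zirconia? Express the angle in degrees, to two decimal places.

θ_B' ≈ 55.06°

Reversing the direction swaps n₁ and n₂, so tan θ_B' = 1/tan θ_B and θ_B' = 90° − θ_B.
Hence θ_B' = 90° − 34.94° = 55.06°.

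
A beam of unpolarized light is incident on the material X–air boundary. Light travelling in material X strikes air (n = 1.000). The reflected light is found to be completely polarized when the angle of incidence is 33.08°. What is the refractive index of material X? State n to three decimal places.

n ≈ 1.535

At Brewster's angle, tan θ_B = n₂/n₁ with n₁ on the incident side (material X) and n₂ on the transmitted side (air).
n₁ = n₂ / tan θ_B = 1.000 / tan 33.08° = 1.535.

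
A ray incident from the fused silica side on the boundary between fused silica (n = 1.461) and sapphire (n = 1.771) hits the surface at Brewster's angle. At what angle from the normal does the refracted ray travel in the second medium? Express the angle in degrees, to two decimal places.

θ_t ≈ 39.52°

First find Brewster's angle: tan θ_B = 1.771/1.461 = 1.2122, giving θ_B = 50.48°.
The refracted ray is perpendicular to the reflected ray, so θ_t = 90° − θ_B = 39.52°.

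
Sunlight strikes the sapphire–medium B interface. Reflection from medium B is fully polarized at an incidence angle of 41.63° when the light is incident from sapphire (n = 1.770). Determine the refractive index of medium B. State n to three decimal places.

n ≈ 1.573

At Brewster's angle, tan θ_B = n₂/n₁ with n₁ on the incident side (sapphire) and n₂ on the transmitted side (medium B).
n₂ = n₁ tan θ_B = 1.770 × tan 41.63° = 1.573.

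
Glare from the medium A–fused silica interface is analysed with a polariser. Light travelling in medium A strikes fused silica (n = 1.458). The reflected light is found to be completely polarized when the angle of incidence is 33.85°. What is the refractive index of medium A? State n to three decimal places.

n ≈ 2.174

Full polarization of the reflected beam means tan θ_B = n₂/n₁, where n₁ is the incident medium (medium A).
n₁ = n₂ / tan θ_B = 1.458 / tan 33.85° = 2.174.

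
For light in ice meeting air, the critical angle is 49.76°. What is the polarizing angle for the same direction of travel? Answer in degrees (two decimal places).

θ_B ≈ 37.36°

n₂/n₁ = sin θ_c = sin 49.76° = 0.7633.
tan θ_B equals the same ratio, so θ_B = arctan(0.7633) = 37.36°.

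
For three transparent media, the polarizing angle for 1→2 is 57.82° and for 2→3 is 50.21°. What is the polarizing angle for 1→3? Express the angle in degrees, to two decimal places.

tan θ_B(1→2) = n₂/n₁ = tan 57.82° = 1.5892.
tan θ_B(2→3) = n₃/n₂ = tan 50.21° = 1.2007.
So n₃/n₁ = (n₂/n₁)(n₃/n₂) = 1.5892 × 1.2007 = 1.9081.
θ_B(1→3) = arctan(1.9081) = 62.34°.

θ_B ≈ 62.34°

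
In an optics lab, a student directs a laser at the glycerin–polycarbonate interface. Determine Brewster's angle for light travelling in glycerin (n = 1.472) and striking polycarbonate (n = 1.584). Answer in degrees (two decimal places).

At Brewster's angle the reflected and refracted rays are perpendicular, which with Snell's law gives tan θ_B = n₂/n₁.
Here n₂/n₁ = 1.584/1.472 = 1.0761, and Brewster's law gives tan θ_B = n₂/n₁. Taking the arctangent, θ_B = 47.10°.

θ_B ≈ 47.10°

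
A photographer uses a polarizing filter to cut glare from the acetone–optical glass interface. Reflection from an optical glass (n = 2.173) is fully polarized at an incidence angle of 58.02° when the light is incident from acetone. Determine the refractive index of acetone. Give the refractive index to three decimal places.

At the polarizing angle, tan θ_B = n₂/n₁ with n₁ on the incident side (acetone) and n₂ on the transmitted side (an optical glass).
n₁ = n₂ / tan θ_B = 2.173 / tan 58.02° = 1.357.

n ≈ 1.357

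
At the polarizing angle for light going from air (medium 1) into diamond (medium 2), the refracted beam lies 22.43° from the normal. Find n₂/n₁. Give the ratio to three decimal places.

n₂/n₁ ≈ 2.423

At Brewster incidence θ_B = 90° − θ_t = 90° − 22.43° = 67.57°.
Then n₂/n₁ = tan θ_B = tan 67.57° = 2.423.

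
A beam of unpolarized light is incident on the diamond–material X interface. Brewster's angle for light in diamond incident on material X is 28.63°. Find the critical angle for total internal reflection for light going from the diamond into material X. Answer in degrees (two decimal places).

From Brewster, n₂/n₁ = tan θ_B = tan 28.63° = 0.5459.
Then sin θ_c = n₂/n₁ = 0.5459, so θ_c = arcsin 0.5459 = 33.09°.

θ_c ≈ 33.09°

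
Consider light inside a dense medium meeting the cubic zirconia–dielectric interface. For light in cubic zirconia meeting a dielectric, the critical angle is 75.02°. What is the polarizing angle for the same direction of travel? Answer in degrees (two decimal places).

At the critical angle sin θ_c = n₂/n₁, giving n₂/n₁ = sin 75.02° = 0.9660.
Then tan θ_B = n₂/n₁ = 0.9660, so θ_B = arctan 0.9660 = 44.01°.

θ_B ≈ 44.01°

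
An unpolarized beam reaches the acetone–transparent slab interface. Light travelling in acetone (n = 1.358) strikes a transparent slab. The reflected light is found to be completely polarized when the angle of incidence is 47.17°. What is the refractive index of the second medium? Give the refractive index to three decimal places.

n ≈ 1.465

At Brewster's angle, tan θ_B = n₂/n₁ with n₁ on the incident side (acetone) and n₂ on the transmitted side (a transparent slab).
n₂ = n₁ tan θ_B = 1.358 × tan 47.17° = 1.465.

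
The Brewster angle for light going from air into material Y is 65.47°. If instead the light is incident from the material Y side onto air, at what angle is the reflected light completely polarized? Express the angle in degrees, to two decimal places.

tan θ_B' = n₁/n₂ = 1/tan θ_B, so θ_B' = 90° − θ_B.
θ_B' = 90° − 65.47° = 24.53°.

θ_B' ≈ 24.53°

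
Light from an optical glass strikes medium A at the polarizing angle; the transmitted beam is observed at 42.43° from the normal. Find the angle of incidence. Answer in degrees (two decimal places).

Since the reflected and refracted rays are at right angles at the polarizing angle, θ_B + θ_t = 90°.
θ_B = 90° − 42.43° = 47.57°.

θ_B ≈ 47.57°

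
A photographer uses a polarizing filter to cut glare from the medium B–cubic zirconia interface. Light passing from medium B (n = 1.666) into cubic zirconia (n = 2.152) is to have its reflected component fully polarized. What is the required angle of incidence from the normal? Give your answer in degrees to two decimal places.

θ_B ≈ 52.25°

tan θ_B = n₂/n₁ = 2.152/1.666 = 1.2917.
θ_B = arctan(1.2917) = 52.25°.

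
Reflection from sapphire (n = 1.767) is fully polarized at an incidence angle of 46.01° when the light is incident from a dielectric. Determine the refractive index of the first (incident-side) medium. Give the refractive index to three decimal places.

n ≈ 1.706

At Brewster's angle, tan θ_B = n₂/n₁ with n₁ on the incident side (a dielectric) and n₂ on the transmitted side (sapphire).
n₁ = n₂ / tan θ_B = 1.767 / tan 46.01° = 1.706.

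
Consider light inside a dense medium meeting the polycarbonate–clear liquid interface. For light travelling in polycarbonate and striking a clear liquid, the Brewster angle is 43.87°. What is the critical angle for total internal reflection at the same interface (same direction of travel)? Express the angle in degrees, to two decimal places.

θ_c ≈ 74.01°

tan θ_B = n₂/n₁ = tan 43.87° = 0.9613.
Total internal reflection: sin θ_c = n₂/n₁ = 0.9613.
θ_c = arcsin(0.9613) = 74.01°.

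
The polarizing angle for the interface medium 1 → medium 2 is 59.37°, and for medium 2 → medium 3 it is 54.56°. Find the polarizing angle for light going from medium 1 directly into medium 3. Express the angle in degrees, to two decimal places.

tan θ_B(1→2) = n₂/n₁ = tan 59.37° = 1.6889.
tan θ_B(2→3) = n₃/n₂ = tan 54.56° = 1.4051.
So n₃/n₁ = (n₂/n₁)(n₃/n₂) = 1.6889 × 1.4051 = 2.3730.
θ_B(1→3) = arctan(2.3730) = 67.15°.

θ_B ≈ 67.15°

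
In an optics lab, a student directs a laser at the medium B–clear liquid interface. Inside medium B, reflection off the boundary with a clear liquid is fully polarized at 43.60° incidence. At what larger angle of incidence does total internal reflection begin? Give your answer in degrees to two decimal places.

tan θ_B = n₂/n₁ = tan 43.60° = 0.9523.
Total internal reflection: sin θ_c = n₂/n₁ = 0.9523.
θ_c = arcsin(0.9523) = 72.23°.

θ_c ≈ 72.23°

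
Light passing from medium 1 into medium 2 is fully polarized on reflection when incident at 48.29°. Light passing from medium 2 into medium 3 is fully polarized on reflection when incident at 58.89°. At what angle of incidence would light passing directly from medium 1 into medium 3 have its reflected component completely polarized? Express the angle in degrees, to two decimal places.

n₂/n₁ = tan 48.29° = 1.1220 and n₃/n₂ = tan 58.89° = 1.6571.
So n₃/n₁ = (n₂/n₁)(n₃/n₂) = 1.1220 × 1.6571 = 1.8592.
θ_B(1→3) = arctan(1.8592) = 61.73°.

θ_B ≈ 61.73°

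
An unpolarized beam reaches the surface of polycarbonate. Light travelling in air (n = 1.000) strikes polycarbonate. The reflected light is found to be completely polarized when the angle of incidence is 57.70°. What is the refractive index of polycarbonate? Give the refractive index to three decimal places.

Brewster's law: tan θ_B = n₂/n₁ (light incident in air, refracted into polycarbonate).
n₂ = n₁ tan θ_B = 1.000 × tan 57.70° = 1.582.

n ≈ 1.582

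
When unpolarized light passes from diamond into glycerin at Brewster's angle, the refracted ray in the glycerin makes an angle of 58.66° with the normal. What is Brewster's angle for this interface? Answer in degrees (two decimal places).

θ_B ≈ 31.34°

At Brewster's angle the reflected and refracted rays are perpendicular, so θ_B + θ_t = 90°.
θ_B = 90° − 58.66° = 31.34°.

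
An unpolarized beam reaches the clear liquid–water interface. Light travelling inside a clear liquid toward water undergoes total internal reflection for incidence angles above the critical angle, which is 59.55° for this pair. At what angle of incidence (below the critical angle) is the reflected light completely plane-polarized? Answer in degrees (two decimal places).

n₂/n₁ = sin θ_c = sin 59.55° = 0.8621.
tan θ_B equals the same ratio, so θ_B = arctan(0.8621) = 40.76°.

θ_B ≈ 40.76°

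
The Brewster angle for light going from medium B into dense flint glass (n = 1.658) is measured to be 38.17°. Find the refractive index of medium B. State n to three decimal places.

Brewster's law: tan θ_B = n₂/n₁ (light incident in medium B, refracted into dense flint glass).
n₁ = n₂ / tan θ_B = 1.658 / tan 38.17° = 2.109.

n ≈ 2.109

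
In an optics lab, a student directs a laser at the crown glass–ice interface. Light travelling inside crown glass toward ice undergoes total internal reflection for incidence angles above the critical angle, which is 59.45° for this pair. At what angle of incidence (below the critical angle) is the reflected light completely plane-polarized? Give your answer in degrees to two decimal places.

θ_B ≈ 40.73°

sin θ_c = n₂/n₁, so n₂/n₁ = sin 59.45° = 0.8612.
Brewster: tan θ_B = n₂/n₁ = 0.8612.
θ_B = arctan(0.8612) = 40.73°.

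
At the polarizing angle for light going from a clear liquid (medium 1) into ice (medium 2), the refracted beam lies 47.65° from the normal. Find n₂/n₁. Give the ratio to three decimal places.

At Brewster incidence θ_B = 90° − θ_t = 90° − 47.65° = 42.35°.
Then n₂/n₁ = tan θ_B = tan 42.35° = 0.912.

n₂/n₁ ≈ 0.912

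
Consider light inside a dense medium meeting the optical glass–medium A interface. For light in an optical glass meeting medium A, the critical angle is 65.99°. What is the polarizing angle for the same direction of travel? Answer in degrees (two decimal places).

At the critical angle sin θ_c = n₂/n₁, giving n₂/n₁ = sin 65.99° = 0.9135.
Then tan θ_B = n₂/n₁ = 0.9135, so θ_B = arctan 0.9135 = 42.41°.

θ_B ≈ 42.41°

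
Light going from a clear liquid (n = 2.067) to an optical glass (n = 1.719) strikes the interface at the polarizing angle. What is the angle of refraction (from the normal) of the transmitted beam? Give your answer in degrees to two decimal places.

θ_B = arctan(n₂/n₁) = arctan(1.719/2.067) = 39.75°.
At Brewster's angle the reflected and refracted rays are perpendicular, so θ_t = 90° − θ_B = 90° − 39.75° = 50.25°.

θ_t ≈ 50.25°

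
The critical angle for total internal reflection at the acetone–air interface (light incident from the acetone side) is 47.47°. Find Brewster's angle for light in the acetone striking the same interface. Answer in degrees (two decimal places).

θ_B ≈ 36.39°

sin θ_c = n₂/n₁, so n₂/n₁ = sin 47.47° = 0.7369.
Brewster: tan θ_B = n₂/n₁ = 0.7369.
θ_B = arctan(0.7369) = 36.39°.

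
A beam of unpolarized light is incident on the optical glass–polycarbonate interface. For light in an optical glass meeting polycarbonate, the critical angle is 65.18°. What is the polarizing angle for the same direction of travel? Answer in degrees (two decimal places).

At the critical angle sin θ_c = n₂/n₁, giving n₂/n₁ = sin 65.18° = 0.9076.
Then tan θ_B = n₂/n₁ = 0.9076, so θ_B = arctan 0.9076 = 42.23°.

θ_B ≈ 42.23°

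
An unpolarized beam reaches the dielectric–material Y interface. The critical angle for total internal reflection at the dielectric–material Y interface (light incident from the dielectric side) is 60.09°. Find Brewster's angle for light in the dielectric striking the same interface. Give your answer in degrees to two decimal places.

sin θ_c = n₂/n₁, so n₂/n₁ = sin 60.09° = 0.8668.
Brewster: tan θ_B = n₂/n₁ = 0.8668.
θ_B = arctan(0.8668) = 40.92°.

θ_B ≈ 40.92°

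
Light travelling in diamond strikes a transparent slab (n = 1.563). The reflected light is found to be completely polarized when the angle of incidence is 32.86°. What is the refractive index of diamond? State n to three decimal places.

n ≈ 2.420

At Brewster's angle, tan θ_B = n₂/n₁ with n₁ on the incident side (diamond) and n₂ on the transmitted side (a transparent slab).
n₁ = n₂ / tan θ_B = 1.563 / tan 32.86° = 2.420.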